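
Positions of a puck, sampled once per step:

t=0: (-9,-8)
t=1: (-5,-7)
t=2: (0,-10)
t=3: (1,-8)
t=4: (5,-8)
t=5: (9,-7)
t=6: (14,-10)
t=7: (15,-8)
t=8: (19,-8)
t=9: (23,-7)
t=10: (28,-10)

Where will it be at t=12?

(33,-8)

Step-to-step displacements: (+4,+1), (+5,-3), (+1,+2), (+4,+0), (+4,+1), (+5,-3), (+1,+2), (+4,+0), (+4,+1), (+5,-3) — a repeating cycle of length 4.
step 11: apply (+1,+2) → (29,-8)
step 12: apply (+4,+0) → (33,-8)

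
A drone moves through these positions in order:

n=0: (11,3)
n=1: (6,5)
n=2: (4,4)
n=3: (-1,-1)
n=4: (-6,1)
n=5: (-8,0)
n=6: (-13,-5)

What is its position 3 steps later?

The moves between consecutive positions are (-5,+2), (-2,-1), (-5,-5), (-5,+2), (-2,-1), (-5,-5); they repeat the 3-cycle [(-5,+2), (-2,-1), (-5,-5)].
step 7: apply (-5,+2) → (-18,-3)
step 8: apply (-2,-1) → (-20,-4)
step 9: apply (-5,-5) → (-25,-9)

(-25,-9)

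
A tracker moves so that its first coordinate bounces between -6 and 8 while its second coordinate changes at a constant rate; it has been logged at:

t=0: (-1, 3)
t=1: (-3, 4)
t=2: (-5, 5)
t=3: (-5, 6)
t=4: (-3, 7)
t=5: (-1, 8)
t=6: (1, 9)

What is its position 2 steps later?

The first coordinate travels 2 per step and bounces off the walls at -6 and 8.
  step 7: 1 → 3
  step 8: 3 → 5
The second coordinate changes by +1 each step: at step 8 it is 11.

(5, 11)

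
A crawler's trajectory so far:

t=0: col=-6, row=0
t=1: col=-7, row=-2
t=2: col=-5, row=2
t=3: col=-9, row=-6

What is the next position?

col=-1, row=10

The jumps are (-1, -2), (+2, +4), (-4, -8) — a geometric progression with ratio -2.
step 4: col=-9, row=-6 + (+8, +16) → col=-1, row=10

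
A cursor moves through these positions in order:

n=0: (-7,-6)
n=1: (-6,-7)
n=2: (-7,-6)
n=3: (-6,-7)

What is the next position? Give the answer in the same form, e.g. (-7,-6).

Step-to-step displacements: (+1,-1), (-1,+1), (+1,-1); each is -1× the previous.
step 4: (-6,-7) + (-1,+1) → (-7,-6)

(-7,-6)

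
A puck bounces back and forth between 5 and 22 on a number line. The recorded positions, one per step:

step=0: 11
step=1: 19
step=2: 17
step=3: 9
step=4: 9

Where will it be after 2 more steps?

The value travels 8 per step and bounces off the walls at 5 and 22.
  step 5: 9 → 17
  step 6: 17 → 19

19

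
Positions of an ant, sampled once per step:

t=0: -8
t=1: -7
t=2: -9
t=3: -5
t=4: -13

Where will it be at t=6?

The jumps are +1, -2, +4, -8 — a geometric progression with ratio -2.
step 5: -13 + 16 → 3
step 6: 3 − 32 → -29

-29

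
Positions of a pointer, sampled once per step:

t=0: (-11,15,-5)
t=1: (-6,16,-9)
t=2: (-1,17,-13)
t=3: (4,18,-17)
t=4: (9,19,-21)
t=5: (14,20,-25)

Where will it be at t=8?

(29,23,-37)

Constant displacement of (+5,+1,-4) per step.
step 6: (14,20,-25) + (+5,+1,-4) → (19,21,-29)
step 7: (19,21,-29) + (+5,+1,-4) → (24,22,-33)
step 8: (24,22,-33) + (+5,+1,-4) → (29,23,-37)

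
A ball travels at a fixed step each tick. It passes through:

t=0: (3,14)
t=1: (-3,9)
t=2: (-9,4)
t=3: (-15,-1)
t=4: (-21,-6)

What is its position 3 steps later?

The position changes by (-6,-5) every step.
step 5: (-21,-6) + (-6,-5) → (-27,-11)
step 6: (-27,-11) + (-6,-5) → (-33,-16)
step 7: (-33,-16) + (-6,-5) → (-39,-21)

(-39,-21)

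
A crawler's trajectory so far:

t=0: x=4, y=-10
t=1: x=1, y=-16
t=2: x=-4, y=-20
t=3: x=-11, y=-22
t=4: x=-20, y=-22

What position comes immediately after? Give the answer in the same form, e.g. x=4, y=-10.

Taking differences between consecutive positions: (-3, -6), (-5, -4), (-7, -2), (-9, +0). These grow by (-2, +2) each step.
step 5: x=-20, y=-22 + (-11, +2) → x=-31, y=-20

x=-31, y=-20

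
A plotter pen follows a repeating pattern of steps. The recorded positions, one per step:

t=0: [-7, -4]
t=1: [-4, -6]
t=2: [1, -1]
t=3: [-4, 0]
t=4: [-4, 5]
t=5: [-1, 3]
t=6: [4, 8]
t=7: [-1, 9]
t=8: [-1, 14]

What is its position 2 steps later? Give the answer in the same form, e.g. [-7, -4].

[7, 17]

Differencing gives [+3, -2], [+5, +5], [-5, +1], [+0, +5], [+3, -2], [+5, +5], [-5, +1], [+0, +5]. This is the pattern [+3, -2], [+5, +5], [-5, +1], [+0, +5] repeated.
step 9: apply [+3, -2] → [2, 12]
step 10: apply [+5, +5] → [7, 17]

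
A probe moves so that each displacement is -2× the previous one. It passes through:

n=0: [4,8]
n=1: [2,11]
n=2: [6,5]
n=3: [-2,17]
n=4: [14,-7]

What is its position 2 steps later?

[46,-55]

Consecutive displacements [-2,+3], [+4,-6], [-8,+12], [+16,-24] scale by a factor of -2 each step.
step 5: [14,-7] + [-32,+48] → [-18,41]
step 6: [-18,41] + [+64,-96] → [46,-55]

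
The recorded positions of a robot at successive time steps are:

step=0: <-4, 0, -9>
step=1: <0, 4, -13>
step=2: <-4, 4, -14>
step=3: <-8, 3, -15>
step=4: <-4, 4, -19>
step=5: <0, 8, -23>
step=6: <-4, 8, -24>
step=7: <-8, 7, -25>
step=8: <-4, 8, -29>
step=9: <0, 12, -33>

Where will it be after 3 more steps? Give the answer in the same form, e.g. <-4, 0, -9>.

<-4, 12, -39>

Differencing gives <+4, +4, -4>, <-4, +0, -1>, <-4, -1, -1>, <+4, +1, -4>, <+4, +4, -4>, <-4, +0, -1>, <-4, -1, -1>, <+4, +1, -4>, <+4, +4, -4>. This is the pattern <+4, +4, -4>, <-4, +0, -1>, <-4, -1, -1>, <+4, +1, -4> repeated.
step 10: apply <-4, +0, -1> → <-4, 12, -34>
step 11: apply <-4, -1, -1> → <-8, 11, -35>
step 12: apply <+4, +1, -4> → <-4, 12, -39>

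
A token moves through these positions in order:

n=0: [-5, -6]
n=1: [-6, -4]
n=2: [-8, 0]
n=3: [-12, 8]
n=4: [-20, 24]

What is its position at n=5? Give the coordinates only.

[-36, 56]

Consecutive displacements [-1, +2], [-2, +4], [-4, +8], [-8, +16] scale by a factor of 2 each step.
step 5: [-20, 24] + [-16, +32] → [-36, 56]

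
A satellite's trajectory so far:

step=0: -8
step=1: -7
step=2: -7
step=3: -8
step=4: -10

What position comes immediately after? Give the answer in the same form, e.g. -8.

-13

Taking differences between consecutive positions: +1, +0, -1, -2. These grow by -1 each step.
step 5: -10 − 3 → -13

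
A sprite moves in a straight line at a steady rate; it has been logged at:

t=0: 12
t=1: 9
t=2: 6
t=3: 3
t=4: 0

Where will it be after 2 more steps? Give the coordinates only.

Each step adds -3 to the position.
step 5: 0 − 3 → -3
step 6: -3 − 3 → -6

-6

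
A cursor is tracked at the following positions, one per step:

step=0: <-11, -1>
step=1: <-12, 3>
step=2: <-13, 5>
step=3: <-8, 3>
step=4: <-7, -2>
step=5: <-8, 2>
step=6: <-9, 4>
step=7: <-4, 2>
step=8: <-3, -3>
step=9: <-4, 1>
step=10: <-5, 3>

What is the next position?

<0, 1>

Step-to-step displacements: <-1, +4>, <-1, +2>, <+5, -2>, <+1, -5>, <-1, +4>, <-1, +2>, <+5, -2>, <+1, -5>, <-1, +4>, <-1, +2> — a repeating cycle of length 4.
step 11: apply <+5, -2> → <0, 1>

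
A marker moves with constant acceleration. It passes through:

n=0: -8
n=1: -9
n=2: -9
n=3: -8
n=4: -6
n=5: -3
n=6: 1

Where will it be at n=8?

Taking differences between consecutive positions: -1, +0, +1, +2, +3, +4. These grow by +1 each step.
step 7: 1 + 5 → 6
step 8: 6 + 6 → 12

12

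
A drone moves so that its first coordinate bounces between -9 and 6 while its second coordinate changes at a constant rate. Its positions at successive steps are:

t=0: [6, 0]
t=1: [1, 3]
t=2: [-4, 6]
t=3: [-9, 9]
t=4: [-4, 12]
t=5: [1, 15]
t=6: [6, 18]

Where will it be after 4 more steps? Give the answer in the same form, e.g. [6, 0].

[-4, 30]

The first coordinate reflects between -9 and 6, moving 5 per step.
  step 7: 6 → 1
  step 8: 1 → -4
  step 9: -4 → -9
  step 10: -9 → -4
The second coordinate changes by +3 each step: at step 10 it is 30.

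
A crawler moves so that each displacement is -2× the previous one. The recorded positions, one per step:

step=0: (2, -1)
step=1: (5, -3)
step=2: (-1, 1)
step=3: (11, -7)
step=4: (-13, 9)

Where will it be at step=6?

Step-to-step displacements: (+3, -2), (-6, +4), (+12, -8), (-24, +16); each is -2× the previous.
step 5: (-13, 9) + (+48, -32) → (35, -23)
step 6: (35, -23) + (-96, +64) → (-61, 41)

(-61, 41)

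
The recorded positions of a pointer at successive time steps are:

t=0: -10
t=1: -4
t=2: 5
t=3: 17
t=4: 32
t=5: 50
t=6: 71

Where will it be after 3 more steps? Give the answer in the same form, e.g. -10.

Successive displacements: +6, +9, +12, +15, +18, +21 — each changes by +3.
step 7: 71 + 24 → 95
step 8: 95 + 27 → 122
step 9: 122 + 30 → 152

152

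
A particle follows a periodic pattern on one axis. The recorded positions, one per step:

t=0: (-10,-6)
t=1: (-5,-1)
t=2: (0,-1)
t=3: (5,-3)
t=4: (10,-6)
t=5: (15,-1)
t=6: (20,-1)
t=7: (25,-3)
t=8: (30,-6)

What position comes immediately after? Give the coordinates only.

(35,-1)

First: linear, +5 per step → 35 at step 9.
Second: cycles through -6, -1, -1, -3 every 4 steps. Step 9 lands at position 1 of the cycle → -1.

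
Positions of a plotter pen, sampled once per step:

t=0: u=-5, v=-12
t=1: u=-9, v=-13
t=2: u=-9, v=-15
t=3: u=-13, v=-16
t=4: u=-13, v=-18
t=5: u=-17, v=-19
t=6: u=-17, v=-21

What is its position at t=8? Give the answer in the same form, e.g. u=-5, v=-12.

u=-21, v=-24

Step-to-step displacements: (-4, -1), (+0, -2), (-4, -1), (+0, -2), (-4, -1), (+0, -2) — a repeating cycle of length 2.
step 7: apply (-4, -1) → u=-21, v=-22
step 8: apply (+0, -2) → u=-21, v=-24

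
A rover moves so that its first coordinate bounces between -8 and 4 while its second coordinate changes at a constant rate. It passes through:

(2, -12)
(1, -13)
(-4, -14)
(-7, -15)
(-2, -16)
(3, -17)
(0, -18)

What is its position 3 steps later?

(-1, -21)

The first coordinate reflects between -8 and 4, moving 5 per step.
  step 7: 0 → -5
  step 8: -5 → -6
  step 9: -6 → -1
The second coordinate changes by -1 each step: at step 9 it is -21.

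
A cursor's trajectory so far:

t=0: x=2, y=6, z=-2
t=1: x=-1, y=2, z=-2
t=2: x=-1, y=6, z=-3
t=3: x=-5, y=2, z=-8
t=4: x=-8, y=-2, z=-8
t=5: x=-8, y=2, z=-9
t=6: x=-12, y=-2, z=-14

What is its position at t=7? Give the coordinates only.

Differencing gives (-3, -4, +0), (+0, +4, -1), (-4, -4, -5), (-3, -4, +0), (+0, +4, -1), (-4, -4, -5). This is the pattern (-3, -4, +0), (+0, +4, -1), (-4, -4, -5) repeated.
step 7: apply (-3, -4, +0) → x=-15, y=-6, z=-14

x=-15, y=-6, z=-14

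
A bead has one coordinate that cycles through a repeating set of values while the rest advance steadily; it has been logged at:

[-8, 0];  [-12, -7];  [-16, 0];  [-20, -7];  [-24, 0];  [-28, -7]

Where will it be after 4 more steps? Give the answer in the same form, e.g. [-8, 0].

The first coordinate changes by -4 each step, so at step 9 it is -8 + 9·(-4) = -44.
The second coordinate repeats the cycle [0, -7] with period 2; step 9 mod 2 = 1, giving -7.

[-44, -7]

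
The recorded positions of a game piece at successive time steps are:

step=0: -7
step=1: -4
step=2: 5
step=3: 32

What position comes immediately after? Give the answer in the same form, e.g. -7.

Consecutive displacements +3, +9, +27 scale by a factor of 3 each step.
step 4: 32 + 81 → 113

113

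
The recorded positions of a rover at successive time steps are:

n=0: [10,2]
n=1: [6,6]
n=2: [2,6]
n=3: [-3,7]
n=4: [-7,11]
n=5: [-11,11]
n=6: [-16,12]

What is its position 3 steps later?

Step-to-step displacements: [-4,+4], [-4,+0], [-5,+1], [-4,+4], [-4,+0], [-5,+1] — a repeating cycle of length 3.
step 7: apply [-4,+4] → [-20,16]
step 8: apply [-4,+0] → [-24,16]
step 9: apply [-5,+1] → [-29,17]

[-29,17]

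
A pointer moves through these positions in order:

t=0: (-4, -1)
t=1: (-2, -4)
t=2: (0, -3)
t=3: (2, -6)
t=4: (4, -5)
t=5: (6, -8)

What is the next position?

(8, -7)

Differencing gives (+2, -3), (+2, +1), (+2, -3), (+2, +1), (+2, -3). This is the pattern (+2, -3), (+2, +1) repeated.
step 6: apply (+2, +1) → (8, -7)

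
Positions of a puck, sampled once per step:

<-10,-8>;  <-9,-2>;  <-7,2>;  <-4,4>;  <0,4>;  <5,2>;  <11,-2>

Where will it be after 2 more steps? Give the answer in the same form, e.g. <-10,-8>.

<26,-16>

Successive displacements: <+1,+6>, <+2,+4>, <+3,+2>, <+4,+0>, <+5,-2>, <+6,-4> — each changes by <+1,-2>.
step 7: <11,-2> + <+7,-6> → <18,-8>
step 8: <18,-8> + <+8,-8> → <26,-16>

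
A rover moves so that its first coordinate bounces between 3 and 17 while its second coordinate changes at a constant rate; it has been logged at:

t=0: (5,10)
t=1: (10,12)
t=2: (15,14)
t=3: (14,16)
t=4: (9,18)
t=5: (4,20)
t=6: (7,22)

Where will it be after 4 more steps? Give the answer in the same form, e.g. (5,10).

The first coordinate travels 5 per step and bounces off the walls at 3 and 17.
  step 7: 7 → 12
  step 8: 12 → 17
  step 9: 17 → 12
  step 10: 12 → 7
The second coordinate changes by +2 each step: at step 10 it is 30.

(7,30)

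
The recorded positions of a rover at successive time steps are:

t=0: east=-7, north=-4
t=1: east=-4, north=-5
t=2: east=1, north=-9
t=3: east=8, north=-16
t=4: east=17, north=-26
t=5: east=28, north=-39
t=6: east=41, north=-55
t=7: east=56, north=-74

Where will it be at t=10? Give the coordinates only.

east=113, north=-149

First differences are (+3,-1), (+5,-4), (+7,-7), (+9,-10), (+11,-13), (+13,-16), (+15,-19); their common second difference is (+2,-3) (constant acceleration).
step 8: east=56, north=-74 + (+17,-22) → east=73, north=-96
step 9: east=73, north=-96 + (+19,-25) → east=92, north=-121
step 10: east=92, north=-121 + (+21,-28) → east=113, north=-149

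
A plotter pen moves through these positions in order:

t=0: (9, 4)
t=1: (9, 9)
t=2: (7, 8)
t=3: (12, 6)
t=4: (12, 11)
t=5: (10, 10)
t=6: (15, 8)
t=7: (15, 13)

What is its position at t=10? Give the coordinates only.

(18, 15)

Step-to-step displacements: (+0, +5), (-2, -1), (+5, -2), (+0, +5), (-2, -1), (+5, -2), (+0, +5) — a repeating cycle of length 3.
step 8: apply (-2, -1) → (13, 12)
step 9: apply (+5, -2) → (18, 10)
step 10: apply (+0, +5) → (18, 15)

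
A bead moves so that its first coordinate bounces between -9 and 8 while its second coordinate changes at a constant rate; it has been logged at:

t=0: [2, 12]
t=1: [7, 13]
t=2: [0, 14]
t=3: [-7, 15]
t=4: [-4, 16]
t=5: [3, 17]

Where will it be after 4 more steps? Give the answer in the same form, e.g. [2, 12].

The first coordinate reflects between -9 and 8, moving 7 per step.
  step 6: 3 → 6
  step 7: 6 → -1
  step 8: -1 → -8
  step 9: -8 → -3
The second coordinate changes by +1 each step: at step 9 it is 21.

[-3, 21]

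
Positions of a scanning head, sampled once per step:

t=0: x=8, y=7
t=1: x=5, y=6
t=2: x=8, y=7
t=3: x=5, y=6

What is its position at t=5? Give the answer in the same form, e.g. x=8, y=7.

Step-to-step displacements: (-3,-1), (+3,+1), (-3,-1); each is -1× the previous.
step 4: x=5, y=6 + (+3,+1) → x=8, y=7
step 5: x=8, y=7 + (-3,-1) → x=5, y=6

x=5, y=6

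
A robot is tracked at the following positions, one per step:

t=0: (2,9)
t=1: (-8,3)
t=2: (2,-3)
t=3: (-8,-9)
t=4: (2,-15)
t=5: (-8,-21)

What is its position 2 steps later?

First: cycles through 2, -8 every 2 steps. Step 7 lands at position 1 of the cycle → -8.
Second: linear, -6 per step → -33 at step 7.

(-8,-33)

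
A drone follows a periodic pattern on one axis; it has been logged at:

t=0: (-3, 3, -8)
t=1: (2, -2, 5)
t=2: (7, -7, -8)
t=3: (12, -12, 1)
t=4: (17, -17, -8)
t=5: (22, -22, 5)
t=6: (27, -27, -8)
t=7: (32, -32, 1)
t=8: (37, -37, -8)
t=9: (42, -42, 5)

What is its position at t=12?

(57, -57, -8)

The first coordinate changes by +5 each step, so at step 12 it is -3 + 12·(5) = 57.
The second coordinate changes by -5 each step, so at step 12 it is 3 + 12·(-5) = -57.
The third coordinate repeats the cycle [-8, 5, -8, 1] with period 4; step 12 mod 4 = 0, giving -8.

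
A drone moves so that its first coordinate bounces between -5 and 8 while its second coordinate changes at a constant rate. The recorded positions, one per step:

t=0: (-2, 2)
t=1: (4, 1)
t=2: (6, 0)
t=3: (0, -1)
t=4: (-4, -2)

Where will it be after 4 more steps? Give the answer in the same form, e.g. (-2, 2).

The first coordinate travels 6 per step and bounces off the walls at -5 and 8.
  step 5: -4 → 2
  step 6: 2 → 8
  step 7: 8 → 2
  step 8: 2 → -4
The second coordinate changes by -1 each step: at step 8 it is -6.

(-4, -6)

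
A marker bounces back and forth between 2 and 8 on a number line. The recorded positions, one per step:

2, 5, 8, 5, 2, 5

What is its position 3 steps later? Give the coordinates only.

2

The value reflects between 2 and 8, moving 3 per step.
  step 6: 5 → 8
  step 7: 8 → 5
  step 8: 5 → 2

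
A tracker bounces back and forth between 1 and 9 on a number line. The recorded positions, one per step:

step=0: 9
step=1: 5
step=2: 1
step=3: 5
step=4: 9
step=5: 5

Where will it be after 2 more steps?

The value reflects between 1 and 9, moving 4 per step.
  step 6: 5 → 1
  step 7: 1 → 5

5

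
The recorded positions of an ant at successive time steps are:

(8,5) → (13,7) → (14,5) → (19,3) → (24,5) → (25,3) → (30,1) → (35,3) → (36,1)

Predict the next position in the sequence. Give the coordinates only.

(41,-1)

The moves between consecutive positions are (+5,+2), (+1,-2), (+5,-2), (+5,+2), (+1,-2), (+5,-2), (+5,+2), (+1,-2); they repeat the 3-cycle [(+5,+2), (+1,-2), (+5,-2)].
step 9: apply (+5,-2) → (41,-1)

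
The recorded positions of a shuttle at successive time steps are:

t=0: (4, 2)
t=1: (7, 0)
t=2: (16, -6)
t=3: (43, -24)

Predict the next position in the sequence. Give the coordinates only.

(124, -78)

Consecutive displacements (+3, -2), (+9, -6), (+27, -18) scale by a factor of 3 each step.
step 4: (43, -24) + (+81, -54) → (124, -78)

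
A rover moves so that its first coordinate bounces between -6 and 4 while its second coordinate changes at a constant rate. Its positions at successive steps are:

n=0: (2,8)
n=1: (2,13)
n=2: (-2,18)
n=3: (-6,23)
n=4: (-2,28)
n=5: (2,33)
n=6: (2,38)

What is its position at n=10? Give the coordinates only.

The first coordinate reflects between -6 and 4, moving 4 per step.
  step 7: 2 → -2
  step 8: -2 → -6
  step 9: -6 → -2
  step 10: -2 → 2
The second coordinate changes by +5 each step: at step 10 it is 58.

(2,58)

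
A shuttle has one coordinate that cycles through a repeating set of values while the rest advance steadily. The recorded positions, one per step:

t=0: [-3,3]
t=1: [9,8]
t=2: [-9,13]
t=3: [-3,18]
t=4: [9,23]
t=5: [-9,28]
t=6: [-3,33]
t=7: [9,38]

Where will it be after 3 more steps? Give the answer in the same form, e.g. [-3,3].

[9,53]

The first coordinate repeats the cycle [-3, 9, -9] with period 3; step 10 mod 3 = 1, giving 9.
The second coordinate changes by +5 each step, so at step 10 it is 3 + 10·(5) = 53.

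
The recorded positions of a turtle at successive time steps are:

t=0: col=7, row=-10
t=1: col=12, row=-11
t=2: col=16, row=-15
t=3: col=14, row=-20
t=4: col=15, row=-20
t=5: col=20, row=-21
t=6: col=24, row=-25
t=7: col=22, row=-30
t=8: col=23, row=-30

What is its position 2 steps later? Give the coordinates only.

The moves between consecutive positions are (+5,-1), (+4,-4), (-2,-5), (+1,+0), (+5,-1), (+4,-4), (-2,-5), (+1,+0); they repeat the 4-cycle [(+5,-1), (+4,-4), (-2,-5), (+1,+0)].
step 9: apply (+5,-1) → col=28, row=-31
step 10: apply (+4,-4) → col=32, row=-35

col=32, row=-35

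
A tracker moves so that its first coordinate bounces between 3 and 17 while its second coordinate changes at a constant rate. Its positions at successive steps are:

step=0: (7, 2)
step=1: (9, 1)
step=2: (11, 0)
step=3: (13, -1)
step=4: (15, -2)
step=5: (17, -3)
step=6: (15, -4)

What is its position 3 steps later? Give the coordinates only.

The first coordinate reflects between 3 and 17, moving 2 per step.
  step 7: 15 → 13
  step 8: 13 → 11
  step 9: 11 → 9
The second coordinate changes by -1 each step: at step 9 it is -7.

(9, -7)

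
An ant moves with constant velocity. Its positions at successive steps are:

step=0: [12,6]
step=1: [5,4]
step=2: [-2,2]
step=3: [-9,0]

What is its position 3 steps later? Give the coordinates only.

[-30,-6]

Each step adds [-7,-2] to the position.
step 4: [-9,0] + [-7,-2] → [-16,-2]
step 5: [-16,-2] + [-7,-2] → [-23,-4]
step 6: [-23,-4] + [-7,-2] → [-30,-6]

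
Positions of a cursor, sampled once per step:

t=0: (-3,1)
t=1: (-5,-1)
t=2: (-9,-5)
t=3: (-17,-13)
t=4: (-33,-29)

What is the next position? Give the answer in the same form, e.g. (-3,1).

Consecutive displacements (-2,-2), (-4,-4), (-8,-8), (-16,-16) scale by a factor of 2 each step.
step 5: (-33,-29) + (-32,-32) → (-65,-61)

(-65,-61)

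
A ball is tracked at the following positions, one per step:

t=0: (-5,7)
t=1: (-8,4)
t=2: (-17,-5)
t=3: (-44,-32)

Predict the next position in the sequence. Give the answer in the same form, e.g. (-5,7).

Step-to-step displacements: (-3,-3), (-9,-9), (-27,-27); each is 3× the previous.
step 4: (-44,-32) + (-81,-81) → (-125,-113)

(-125,-113)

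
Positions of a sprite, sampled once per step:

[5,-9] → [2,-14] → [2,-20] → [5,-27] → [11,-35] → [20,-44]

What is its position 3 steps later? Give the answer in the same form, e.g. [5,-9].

Successive displacements: [-3,-5], [+0,-6], [+3,-7], [+6,-8], [+9,-9] — each changes by [+3,-1].
step 6: [20,-44] + [+12,-10] → [32,-54]
step 7: [32,-54] + [+15,-11] → [47,-65]
step 8: [47,-65] + [+18,-12] → [65,-77]

[65,-77]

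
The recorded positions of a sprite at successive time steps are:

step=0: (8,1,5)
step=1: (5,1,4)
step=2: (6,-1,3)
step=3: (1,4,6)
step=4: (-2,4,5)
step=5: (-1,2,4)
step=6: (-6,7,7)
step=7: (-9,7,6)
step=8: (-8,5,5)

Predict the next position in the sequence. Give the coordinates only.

Step-to-step displacements: (-3,+0,-1), (+1,-2,-1), (-5,+5,+3), (-3,+0,-1), (+1,-2,-1), (-5,+5,+3), (-3,+0,-1), (+1,-2,-1) — a repeating cycle of length 3.
step 9: apply (-5,+5,+3) → (-13,10,8)

(-13,10,8)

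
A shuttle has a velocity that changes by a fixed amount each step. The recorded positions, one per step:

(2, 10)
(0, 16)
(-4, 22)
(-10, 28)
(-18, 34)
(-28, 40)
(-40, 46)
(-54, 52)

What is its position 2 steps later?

Taking differences between consecutive positions: (-2, +6), (-4, +6), (-6, +6), (-8, +6), (-10, +6), (-12, +6), (-14, +6). These grow by (-2, +0) each step.
step 8: (-54, 52) + (-16, +6) → (-70, 58)
step 9: (-70, 58) + (-18, +6) → (-88, 64)

(-88, 64)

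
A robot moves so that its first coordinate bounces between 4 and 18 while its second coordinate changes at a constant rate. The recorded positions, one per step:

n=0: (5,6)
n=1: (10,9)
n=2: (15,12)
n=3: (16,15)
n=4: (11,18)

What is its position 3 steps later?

(12,27)

The first coordinate travels 5 per step and bounces off the walls at 4 and 18.
  step 5: 11 → 6
  step 6: 6 → 7
  step 7: 7 → 12
The second coordinate changes by +3 each step: at step 7 it is 27.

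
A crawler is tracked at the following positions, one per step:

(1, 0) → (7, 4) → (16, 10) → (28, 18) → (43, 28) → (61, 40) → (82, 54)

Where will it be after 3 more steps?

(163, 108)

Successive displacements: (+6, +4), (+9, +6), (+12, +8), (+15, +10), (+18, +12), (+21, +14) — each changes by (+3, +2).
step 7: (82, 54) + (+24, +16) → (106, 70)
step 8: (106, 70) + (+27, +18) → (133, 88)
step 9: (133, 88) + (+30, +20) → (163, 108)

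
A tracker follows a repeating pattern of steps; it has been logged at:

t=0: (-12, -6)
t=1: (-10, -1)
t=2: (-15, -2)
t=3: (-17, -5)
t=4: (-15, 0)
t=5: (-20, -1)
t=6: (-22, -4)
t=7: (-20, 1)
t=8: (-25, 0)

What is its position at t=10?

Step-to-step displacements: (+2, +5), (-5, -1), (-2, -3), (+2, +5), (-5, -1), (-2, -3), (+2, +5), (-5, -1) — a repeating cycle of length 3.
step 9: apply (-2, -3) → (-27, -3)
step 10: apply (+2, +5) → (-25, 2)

(-25, 2)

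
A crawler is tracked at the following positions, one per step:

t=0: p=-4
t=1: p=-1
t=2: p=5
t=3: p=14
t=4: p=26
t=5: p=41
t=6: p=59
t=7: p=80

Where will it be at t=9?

Successive displacements: +3, +6, +9, +12, +15, +18, +21 — each changes by +3.
step 8: 80 + 24 → p=104
step 9: 104 + 27 → p=131

p=131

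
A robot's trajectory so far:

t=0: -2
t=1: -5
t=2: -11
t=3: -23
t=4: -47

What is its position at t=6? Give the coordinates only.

-191

The jumps are -3, -6, -12, -24 — a geometric progression with ratio 2.
step 5: -47 − 48 → -95
step 6: -95 − 96 → -191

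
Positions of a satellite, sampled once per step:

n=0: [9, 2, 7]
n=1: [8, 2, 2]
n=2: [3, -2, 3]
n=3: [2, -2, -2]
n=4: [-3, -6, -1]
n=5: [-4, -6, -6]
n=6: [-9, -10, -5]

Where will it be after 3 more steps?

Differencing gives [-1, +0, -5], [-5, -4, +1], [-1, +0, -5], [-5, -4, +1], [-1, +0, -5], [-5, -4, +1]. This is the pattern [-1, +0, -5], [-5, -4, +1] repeated.
step 7: apply [-1, +0, -5] → [-10, -10, -10]
step 8: apply [-5, -4, +1] → [-15, -14, -9]
step 9: apply [-1, +0, -5] → [-16, -14, -14]

[-16, -14, -14]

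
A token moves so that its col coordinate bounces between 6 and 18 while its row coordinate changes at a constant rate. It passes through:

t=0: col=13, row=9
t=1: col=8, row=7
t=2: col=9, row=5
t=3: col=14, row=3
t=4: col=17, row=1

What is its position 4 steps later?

The col coordinate reflects between 6 and 18, moving 5 per step.
  step 5: 17 → 12
  step 6: 12 → 7
  step 7: 7 → 10
  step 8: 10 → 15
The row coordinate changes by -2 each step: at step 8 it is -7.

col=15, row=-7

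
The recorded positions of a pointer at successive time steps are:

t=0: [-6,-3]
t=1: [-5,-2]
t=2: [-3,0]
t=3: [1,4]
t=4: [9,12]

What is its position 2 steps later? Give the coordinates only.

Consecutive displacements [+1,+1], [+2,+2], [+4,+4], [+8,+8] scale by a factor of 2 each step.
step 5: [9,12] + [+16,+16] → [25,28]
step 6: [25,28] + [+32,+32] → [57,60]

[57,60]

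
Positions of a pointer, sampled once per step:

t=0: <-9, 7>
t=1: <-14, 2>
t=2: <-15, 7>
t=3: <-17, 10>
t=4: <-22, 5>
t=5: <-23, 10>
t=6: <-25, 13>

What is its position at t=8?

The moves between consecutive positions are <-5, -5>, <-1, +5>, <-2, +3>, <-5, -5>, <-1, +5>, <-2, +3>; they repeat the 3-cycle [<-5, -5>, <-1, +5>, <-2, +3>].
step 7: apply <-5, -5> → <-30, 8>
step 8: apply <-1, +5> → <-31, 13>

<-31, 13>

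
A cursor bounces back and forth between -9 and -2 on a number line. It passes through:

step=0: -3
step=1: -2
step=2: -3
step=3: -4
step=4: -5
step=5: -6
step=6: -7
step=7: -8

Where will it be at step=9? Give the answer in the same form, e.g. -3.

-8

The value reflects between -9 and -2, moving 1 per step.
  step 8: -8 → -9
  step 9: -9 → -8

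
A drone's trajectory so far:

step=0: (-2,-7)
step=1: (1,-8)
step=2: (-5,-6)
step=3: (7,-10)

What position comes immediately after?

(-17,-2)

Step-to-step displacements: (+3,-1), (-6,+2), (+12,-4); each is -2× the previous.
step 4: (7,-10) + (-24,+8) → (-17,-2)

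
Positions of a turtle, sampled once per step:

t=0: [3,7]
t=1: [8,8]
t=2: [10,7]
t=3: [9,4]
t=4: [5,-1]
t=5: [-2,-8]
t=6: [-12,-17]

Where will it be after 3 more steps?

Successive displacements: [+5,+1], [+2,-1], [-1,-3], [-4,-5], [-7,-7], [-10,-9] — each changes by [-3,-2].
step 7: [-12,-17] + [-13,-11] → [-25,-28]
step 8: [-25,-28] + [-16,-13] → [-41,-41]
step 9: [-41,-41] + [-19,-15] → [-60,-56]

[-60,-56]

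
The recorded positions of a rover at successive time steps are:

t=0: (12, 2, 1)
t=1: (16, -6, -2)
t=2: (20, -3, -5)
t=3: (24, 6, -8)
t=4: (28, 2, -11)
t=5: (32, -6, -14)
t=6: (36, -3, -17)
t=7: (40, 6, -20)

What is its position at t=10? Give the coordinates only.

The first coordinate changes by +4 each step, so at step 10 it is 12 + 10·(4) = 52.
The second coordinate repeats the cycle [2, -6, -3, 6] with period 4; step 10 mod 4 = 2, giving -3.
The third coordinate changes by -3 each step, so at step 10 it is 1 + 10·(-3) = -29.

(52, -3, -29)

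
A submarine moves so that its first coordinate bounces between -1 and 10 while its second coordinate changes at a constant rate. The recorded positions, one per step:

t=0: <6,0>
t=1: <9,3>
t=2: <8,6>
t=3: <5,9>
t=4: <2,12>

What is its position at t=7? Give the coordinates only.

<5,21>

The first coordinate travels 3 per step and bounces off the walls at -1 and 10.
  step 5: 2 → -1
  step 6: -1 → 2
  step 7: 2 → 5
The second coordinate changes by +3 each step: at step 7 it is 21.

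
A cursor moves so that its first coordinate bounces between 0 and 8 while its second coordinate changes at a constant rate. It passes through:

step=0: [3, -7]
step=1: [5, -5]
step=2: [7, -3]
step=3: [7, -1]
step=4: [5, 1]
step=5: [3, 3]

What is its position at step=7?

[1, 7]

The first coordinate travels 2 per step and bounces off the walls at 0 and 8.
  step 6: 3 → 1
  step 7: 1 → 1
The second coordinate changes by +2 each step: at step 7 it is 7.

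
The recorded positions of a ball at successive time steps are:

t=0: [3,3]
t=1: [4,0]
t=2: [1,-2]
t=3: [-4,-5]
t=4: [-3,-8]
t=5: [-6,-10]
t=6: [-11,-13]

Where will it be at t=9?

Step-to-step displacements: [+1,-3], [-3,-2], [-5,-3], [+1,-3], [-3,-2], [-5,-3] — a repeating cycle of length 3.
step 7: apply [+1,-3] → [-10,-16]
step 8: apply [-3,-2] → [-13,-18]
step 9: apply [-5,-3] → [-18,-21]

[-18,-21]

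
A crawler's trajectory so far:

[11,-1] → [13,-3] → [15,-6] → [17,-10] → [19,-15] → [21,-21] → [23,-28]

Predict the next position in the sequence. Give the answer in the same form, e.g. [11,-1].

Successive displacements: [+2,-2], [+2,-3], [+2,-4], [+2,-5], [+2,-6], [+2,-7] — each changes by [+0,-1].
step 7: [23,-28] + [+2,-8] → [25,-36]

[25,-36]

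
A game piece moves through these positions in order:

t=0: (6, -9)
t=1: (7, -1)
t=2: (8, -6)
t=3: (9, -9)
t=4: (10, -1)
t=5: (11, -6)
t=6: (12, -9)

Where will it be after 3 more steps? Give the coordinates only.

The first coordinate changes by +1 each step, so at step 9 it is 6 + 9·(1) = 15.
The second coordinate repeats the cycle [-9, -1, -6] with period 3; step 9 mod 3 = 0, giving -9.

(15, -9)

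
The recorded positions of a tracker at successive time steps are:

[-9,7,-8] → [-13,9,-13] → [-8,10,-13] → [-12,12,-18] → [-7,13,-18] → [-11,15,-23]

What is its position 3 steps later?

Step-to-step displacements: [-4,+2,-5], [+5,+1,+0], [-4,+2,-5], [+5,+1,+0], [-4,+2,-5] — a repeating cycle of length 2.
step 6: apply [+5,+1,+0] → [-6,16,-23]
step 7: apply [-4,+2,-5] → [-10,18,-28]
step 8: apply [+5,+1,+0] → [-5,19,-28]

[-5,19,-28]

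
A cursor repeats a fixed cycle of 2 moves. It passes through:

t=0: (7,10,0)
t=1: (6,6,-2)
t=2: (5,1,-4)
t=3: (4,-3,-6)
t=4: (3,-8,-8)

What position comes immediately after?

(2,-12,-10)

Differencing gives (-1,-4,-2), (-1,-5,-2), (-1,-4,-2), (-1,-5,-2). This is the pattern (-1,-4,-2), (-1,-5,-2) repeated.
step 5: apply (-1,-4,-2) → (2,-12,-10)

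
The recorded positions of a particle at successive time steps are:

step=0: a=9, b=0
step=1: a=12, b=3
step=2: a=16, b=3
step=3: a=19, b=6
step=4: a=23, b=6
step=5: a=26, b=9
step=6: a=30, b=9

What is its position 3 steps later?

a=40, b=15

Differencing gives (+3, +3), (+4, +0), (+3, +3), (+4, +0), (+3, +3), (+4, +0). This is the pattern (+3, +3), (+4, +0) repeated.
step 7: apply (+3, +3) → a=33, b=12
step 8: apply (+4, +0) → a=37, b=12
step 9: apply (+3, +3) → a=40, b=15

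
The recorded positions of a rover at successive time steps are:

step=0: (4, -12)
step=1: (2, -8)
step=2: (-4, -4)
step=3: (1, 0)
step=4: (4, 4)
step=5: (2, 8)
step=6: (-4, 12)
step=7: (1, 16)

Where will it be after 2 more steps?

(2, 24)

First: cycles through 4, 2, -4, 1 every 4 steps. Step 9 lands at position 1 of the cycle → 2.
Second: linear, +4 per step → 24 at step 9.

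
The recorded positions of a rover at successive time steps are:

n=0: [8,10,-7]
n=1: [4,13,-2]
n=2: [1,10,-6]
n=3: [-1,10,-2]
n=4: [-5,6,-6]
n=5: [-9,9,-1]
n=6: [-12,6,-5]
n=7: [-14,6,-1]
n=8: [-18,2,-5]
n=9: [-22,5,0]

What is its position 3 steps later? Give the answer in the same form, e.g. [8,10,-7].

[-31,-2,-4]

Differencing gives [-4,+3,+5], [-3,-3,-4], [-2,+0,+4], [-4,-4,-4], [-4,+3,+5], [-3,-3,-4], [-2,+0,+4], [-4,-4,-4], [-4,+3,+5]. This is the pattern [-4,+3,+5], [-3,-3,-4], [-2,+0,+4], [-4,-4,-4] repeated.
step 10: apply [-3,-3,-4] → [-25,2,-4]
step 11: apply [-2,+0,+4] → [-27,2,0]
step 12: apply [-4,-4,-4] → [-31,-2,-4]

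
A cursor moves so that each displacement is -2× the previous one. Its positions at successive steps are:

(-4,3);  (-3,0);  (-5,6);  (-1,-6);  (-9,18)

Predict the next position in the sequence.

The jumps are (+1,-3), (-2,+6), (+4,-12), (-8,+24) — a geometric progression with ratio -2.
step 5: (-9,18) + (+16,-48) → (7,-30)

(7,-30)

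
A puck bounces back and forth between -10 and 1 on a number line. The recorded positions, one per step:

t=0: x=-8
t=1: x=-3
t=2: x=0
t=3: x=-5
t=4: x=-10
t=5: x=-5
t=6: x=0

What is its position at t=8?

The value reflects between -10 and 1, moving 5 per step.
  step 7: 0 → -3
  step 8: -3 → -8

x=-8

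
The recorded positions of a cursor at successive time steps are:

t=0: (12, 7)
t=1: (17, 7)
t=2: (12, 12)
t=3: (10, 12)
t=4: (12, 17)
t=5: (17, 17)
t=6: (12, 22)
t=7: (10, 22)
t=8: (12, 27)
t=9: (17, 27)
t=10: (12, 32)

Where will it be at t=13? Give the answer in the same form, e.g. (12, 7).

(17, 37)

Step-to-step displacements: (+5, +0), (-5, +5), (-2, +0), (+2, +5), (+5, +0), (-5, +5), (-2, +0), (+2, +5), (+5, +0), (-5, +5) — a repeating cycle of length 4.
step 11: apply (-2, +0) → (10, 32)
step 12: apply (+2, +5) → (12, 37)
step 13: apply (+5, +0) → (17, 37)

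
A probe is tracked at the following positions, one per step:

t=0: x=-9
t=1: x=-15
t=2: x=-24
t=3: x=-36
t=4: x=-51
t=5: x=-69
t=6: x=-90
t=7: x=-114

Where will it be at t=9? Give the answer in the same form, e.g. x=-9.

x=-171

Taking differences between consecutive positions: -6, -9, -12, -15, -18, -21, -24. These grow by -3 each step.
step 8: -114 − 27 → x=-141
step 9: -141 − 30 → x=-171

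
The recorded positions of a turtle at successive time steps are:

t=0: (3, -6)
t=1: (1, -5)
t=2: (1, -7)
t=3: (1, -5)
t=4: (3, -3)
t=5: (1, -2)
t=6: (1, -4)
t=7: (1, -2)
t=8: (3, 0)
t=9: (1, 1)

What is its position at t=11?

(1, 1)

Differencing gives (-2, +1), (+0, -2), (+0, +2), (+2, +2), (-2, +1), (+0, -2), (+0, +2), (+2, +2), (-2, +1). This is the pattern (-2, +1), (+0, -2), (+0, +2), (+2, +2) repeated.
step 10: apply (+0, -2) → (1, -1)
step 11: apply (+0, +2) → (1, 1)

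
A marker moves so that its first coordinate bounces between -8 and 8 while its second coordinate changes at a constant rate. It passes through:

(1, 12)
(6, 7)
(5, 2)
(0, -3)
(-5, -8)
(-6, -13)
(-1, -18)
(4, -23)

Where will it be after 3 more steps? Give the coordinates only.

(-3, -38)

The first coordinate travels 5 per step and bounces off the walls at -8 and 8.
  step 8: 4 → 7
  step 9: 7 → 2
  step 10: 2 → -3
The second coordinate changes by -5 each step: at step 10 it is -38.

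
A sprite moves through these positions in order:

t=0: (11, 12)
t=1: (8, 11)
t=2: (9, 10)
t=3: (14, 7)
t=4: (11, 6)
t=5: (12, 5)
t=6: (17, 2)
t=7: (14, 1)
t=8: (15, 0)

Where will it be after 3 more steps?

Differencing gives (-3, -1), (+1, -1), (+5, -3), (-3, -1), (+1, -1), (+5, -3), (-3, -1), (+1, -1). This is the pattern (-3, -1), (+1, -1), (+5, -3) repeated.
step 9: apply (+5, -3) → (20, -3)
step 10: apply (-3, -1) → (17, -4)
step 11: apply (+1, -1) → (18, -5)

(18, -5)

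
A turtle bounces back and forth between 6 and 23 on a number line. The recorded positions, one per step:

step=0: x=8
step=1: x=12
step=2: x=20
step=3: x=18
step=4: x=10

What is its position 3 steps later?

The value reflects between 6 and 23, moving 8 per step.
  step 5: 10 → 10
  step 6: 10 → 18
  step 7: 18 → 20

x=20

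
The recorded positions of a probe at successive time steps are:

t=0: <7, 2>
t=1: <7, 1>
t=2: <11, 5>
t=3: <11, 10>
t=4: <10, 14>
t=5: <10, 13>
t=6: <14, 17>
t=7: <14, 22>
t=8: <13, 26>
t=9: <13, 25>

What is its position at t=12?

<16, 38>

The moves between consecutive positions are <+0, -1>, <+4, +4>, <+0, +5>, <-1, +4>, <+0, -1>, <+4, +4>, <+0, +5>, <-1, +4>, <+0, -1>; they repeat the 4-cycle [<+0, -1>, <+4, +4>, <+0, +5>, <-1, +4>].
step 10: apply <+4, +4> → <17, 29>
step 11: apply <+0, +5> → <17, 34>
step 12: apply <-1, +4> → <16, 38>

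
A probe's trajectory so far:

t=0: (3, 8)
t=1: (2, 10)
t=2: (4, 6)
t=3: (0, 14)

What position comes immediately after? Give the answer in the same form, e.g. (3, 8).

(8, -2)

Consecutive displacements (-1, +2), (+2, -4), (-4, +8) scale by a factor of -2 each step.
step 4: (0, 14) + (+8, -16) → (8, -2)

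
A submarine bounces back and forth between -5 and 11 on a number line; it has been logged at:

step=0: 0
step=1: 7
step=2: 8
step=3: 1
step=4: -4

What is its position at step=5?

The value reflects between -5 and 11, moving 7 per step.
  step 5: -4 → 3

3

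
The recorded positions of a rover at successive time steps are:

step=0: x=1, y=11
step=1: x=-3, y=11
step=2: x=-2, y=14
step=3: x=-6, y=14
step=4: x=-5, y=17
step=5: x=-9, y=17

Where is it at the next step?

Step-to-step displacements: (-4, +0), (+1, +3), (-4, +0), (+1, +3), (-4, +0) — a repeating cycle of length 2.
step 6: apply (+1, +3) → x=-8, y=20

x=-8, y=20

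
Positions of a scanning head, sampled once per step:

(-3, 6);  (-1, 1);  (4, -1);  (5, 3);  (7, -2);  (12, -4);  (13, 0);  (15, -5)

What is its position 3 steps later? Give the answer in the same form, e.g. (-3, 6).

Step-to-step displacements: (+2, -5), (+5, -2), (+1, +4), (+2, -5), (+5, -2), (+1, +4), (+2, -5) — a repeating cycle of length 3.
step 8: apply (+5, -2) → (20, -7)
step 9: apply (+1, +4) → (21, -3)
step 10: apply (+2, -5) → (23, -8)

(23, -8)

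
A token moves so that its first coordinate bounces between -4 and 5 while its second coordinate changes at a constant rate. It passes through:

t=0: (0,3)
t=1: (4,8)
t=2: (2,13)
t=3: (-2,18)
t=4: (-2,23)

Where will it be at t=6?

(4,33)

The first coordinate travels 4 per step and bounces off the walls at -4 and 5.
  step 5: -2 → 2
  step 6: 2 → 4
The second coordinate changes by +5 each step: at step 6 it is 33.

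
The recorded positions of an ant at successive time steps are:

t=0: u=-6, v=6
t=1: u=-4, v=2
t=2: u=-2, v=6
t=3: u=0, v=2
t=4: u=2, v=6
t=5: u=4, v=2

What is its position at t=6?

u=6, v=6

Step-to-step displacements: (+2, -4), (+2, +4), (+2, -4), (+2, +4), (+2, -4) — a repeating cycle of length 2.
step 6: apply (+2, +4) → u=6, v=6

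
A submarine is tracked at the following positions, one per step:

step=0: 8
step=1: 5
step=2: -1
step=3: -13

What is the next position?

The jumps are -3, -6, -12 — a geometric progression with ratio 2.
step 4: -13 − 24 → -37

-37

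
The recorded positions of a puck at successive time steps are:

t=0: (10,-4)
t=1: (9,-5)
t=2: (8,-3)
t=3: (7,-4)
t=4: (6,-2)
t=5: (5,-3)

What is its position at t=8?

Step-to-step displacements: (-1,-1), (-1,+2), (-1,-1), (-1,+2), (-1,-1) — a repeating cycle of length 2.
step 6: apply (-1,+2) → (4,-1)
step 7: apply (-1,-1) → (3,-2)
step 8: apply (-1,+2) → (2,0)

(2,0)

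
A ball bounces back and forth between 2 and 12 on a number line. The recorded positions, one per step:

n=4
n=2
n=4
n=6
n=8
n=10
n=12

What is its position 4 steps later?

The value reflects between 2 and 12, moving 2 per step.
  step 7: 12 → 10
  step 8: 10 → 8
  step 9: 8 → 6
  step 10: 6 → 4

n=4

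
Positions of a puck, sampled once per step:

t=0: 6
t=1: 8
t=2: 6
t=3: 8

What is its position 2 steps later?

8

Consecutive displacements +2, -2, +2 scale by a factor of -1 each step.
step 4: 8 − 2 → 6
step 5: 6 + 2 → 8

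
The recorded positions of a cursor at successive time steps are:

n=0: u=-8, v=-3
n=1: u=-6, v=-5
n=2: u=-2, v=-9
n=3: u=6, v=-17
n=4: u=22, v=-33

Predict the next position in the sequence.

Step-to-step displacements: (+2, -2), (+4, -4), (+8, -8), (+16, -16); each is 2× the previous.
step 5: u=22, v=-33 + (+32, -32) → u=54, v=-65

u=54, v=-65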